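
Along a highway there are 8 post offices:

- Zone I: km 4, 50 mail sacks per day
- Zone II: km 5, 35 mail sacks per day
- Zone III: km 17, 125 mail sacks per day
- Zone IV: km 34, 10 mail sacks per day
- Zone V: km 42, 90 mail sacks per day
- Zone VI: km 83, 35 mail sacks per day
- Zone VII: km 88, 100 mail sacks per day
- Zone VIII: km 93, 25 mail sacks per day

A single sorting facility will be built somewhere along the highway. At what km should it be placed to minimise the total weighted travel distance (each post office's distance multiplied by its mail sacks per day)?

For a sum of weighted absolute distances on a line, the optimum is the weighted median (not the mean). Total weight W = 470; half-weight = 235.
Sort by position and accumulate weight:
  km 4 (Zone I, w=50) → cum 50
  km 5 (Zone II, w=35) → cum 85
  km 17 (Zone III, w=125) → cum 210
  km 34 (Zone IV, w=10) → cum 220
  km 42 (Zone V, w=90) → cum 310  ≥ 235 → median here
  km 83 (Zone VI, w=35) → cum 345
  km 88 (Zone VII, w=100) → cum 445
  km 93 (Zone VIII, w=25) → cum 470
Optimal location: km 42.

x = 42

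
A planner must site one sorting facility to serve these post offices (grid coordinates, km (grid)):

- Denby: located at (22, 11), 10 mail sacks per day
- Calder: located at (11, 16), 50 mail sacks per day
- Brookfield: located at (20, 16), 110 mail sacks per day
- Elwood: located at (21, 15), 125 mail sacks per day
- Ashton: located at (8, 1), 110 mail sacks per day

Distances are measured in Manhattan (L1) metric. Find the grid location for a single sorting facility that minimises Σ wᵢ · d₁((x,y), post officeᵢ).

Manhattan distance separates: Σwᵢ(|x−xᵢ|+|y−yᵢ|) = Σwᵢ|x−xᵢ| + Σwᵢ|y−yᵢ|, so x and y are optimised independently as 1-D weighted medians.
Total weight W = 405; half = 202.5.
x-coordinate, sorted with cumulative weight:
  x=8 (Ashton, w=110) cum 110
  x=11 (Calder, w=50) cum 160
  x=20 (Brookfield, w=110) cum 270  ← median
  x=21 (Elwood, w=125) cum 395
  x=22 (Denby, w=10) cum 405
⇒ x* = 20
y-coordinate, sorted with cumulative weight:
  y=1 (Ashton, w=110) cum 110
  y=11 (Denby, w=10) cum 120
  y=15 (Elwood, w=125) cum 245  ← median
  y=16 (Calder, w=50) cum 295
  y=16 (Brookfield, w=110) cum 405
⇒ y* = 15

(20, 15)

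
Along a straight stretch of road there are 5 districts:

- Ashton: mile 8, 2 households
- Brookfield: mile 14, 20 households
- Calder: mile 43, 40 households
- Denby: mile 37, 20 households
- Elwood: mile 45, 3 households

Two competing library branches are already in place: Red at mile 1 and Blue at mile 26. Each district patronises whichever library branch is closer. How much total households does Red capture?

The indifferent point is the midpoint (1+26)/2 = 13.5; districts left of it (closer to Red at 1) go to Red, those right go to Blue.
  Ashton at 8 (w=2) → Red
  Brookfield at 14 (w=20) → Blue
  Denby at 37 (w=20) → Blue
  Calder at 43 (w=40) → Blue
  Elwood at 45 (w=3) → Blue
Red captures 2; Blue captures 83.

2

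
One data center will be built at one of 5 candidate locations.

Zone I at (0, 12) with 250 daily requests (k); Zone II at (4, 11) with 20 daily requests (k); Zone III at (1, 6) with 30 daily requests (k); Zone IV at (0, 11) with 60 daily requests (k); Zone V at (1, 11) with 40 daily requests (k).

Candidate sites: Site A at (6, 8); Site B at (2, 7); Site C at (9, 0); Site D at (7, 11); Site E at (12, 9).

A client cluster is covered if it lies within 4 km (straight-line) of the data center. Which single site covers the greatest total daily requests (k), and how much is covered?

Site B, covering 30

Coverage radius r = 4 km; a point is covered iff (Δx)²+(Δy)² ≤ 4² = 16.
  Site A (6, 8): covers {Zone II} → 20
  Site B (2, 7): covers {Zone III} → 30
  Site C (9, 0): covers {none} → 0
  Site D (7, 11): covers {Zone II} → 20
  Site E (12, 9): covers {none} → 0
Maximum coverage at Site B: 30 daily requests (k).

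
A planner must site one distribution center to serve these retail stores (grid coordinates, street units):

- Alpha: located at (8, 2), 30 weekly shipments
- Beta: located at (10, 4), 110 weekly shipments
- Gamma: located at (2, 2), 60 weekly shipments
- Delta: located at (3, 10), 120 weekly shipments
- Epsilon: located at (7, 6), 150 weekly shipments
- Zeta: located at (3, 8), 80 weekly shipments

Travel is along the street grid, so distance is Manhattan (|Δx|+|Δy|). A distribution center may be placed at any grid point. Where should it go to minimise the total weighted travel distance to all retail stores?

(7, 6)

Manhattan distance separates: Σwᵢ(|x−xᵢ|+|y−yᵢ|) = Σwᵢ|x−xᵢ| + Σwᵢ|y−yᵢ|, so x and y are optimised independently as 1-D weighted medians.
Total weight W = 550; half = 275.
x-coordinate, sorted with cumulative weight:
  x=2 (Gamma, w=60) cum 60
  x=3 (Delta, w=120) cum 180
  x=3 (Zeta, w=80) cum 260
  x=7 (Epsilon, w=150) cum 410  ← median
  x=8 (Alpha, w=30) cum 440
  x=10 (Beta, w=110) cum 550
⇒ x* = 7
y-coordinate, sorted with cumulative weight:
  y=2 (Alpha, w=30) cum 30
  y=2 (Gamma, w=60) cum 90
  y=4 (Beta, w=110) cum 200
  y=6 (Epsilon, w=150) cum 350  ← median
  y=8 (Zeta, w=80) cum 430
  y=10 (Delta, w=120) cum 550
⇒ y* = 6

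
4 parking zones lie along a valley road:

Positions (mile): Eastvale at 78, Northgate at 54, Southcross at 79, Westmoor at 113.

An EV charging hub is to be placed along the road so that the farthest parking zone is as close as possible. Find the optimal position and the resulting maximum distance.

location 83.5, max distance 29.5

The 1-center on a line is the midpoint of the two extreme points: leftmost at 54, rightmost at 113.
Optimal location = (54 + 113)/2 = 83.5; maximum distance = (113 − 54)/2 = 29.5.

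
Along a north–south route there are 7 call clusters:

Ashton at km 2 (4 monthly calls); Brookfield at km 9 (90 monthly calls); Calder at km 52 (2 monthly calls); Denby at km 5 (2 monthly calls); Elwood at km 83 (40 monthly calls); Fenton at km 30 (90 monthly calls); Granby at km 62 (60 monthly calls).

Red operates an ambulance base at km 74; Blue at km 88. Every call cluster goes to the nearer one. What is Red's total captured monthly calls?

The indifferent point is the midpoint (74+88)/2 = 81; call clusters left of it (closer to Red at 74) go to Red, those right go to Blue.
  Ashton at 2 (w=4) → Red
  Denby at 5 (w=2) → Red
  Brookfield at 9 (w=90) → Red
  Fenton at 30 (w=90) → Red
  Calder at 52 (w=2) → Red
  Granby at 62 (w=60) → Red
  Elwood at 83 (w=40) → Blue
Red captures 248; Blue captures 40.

248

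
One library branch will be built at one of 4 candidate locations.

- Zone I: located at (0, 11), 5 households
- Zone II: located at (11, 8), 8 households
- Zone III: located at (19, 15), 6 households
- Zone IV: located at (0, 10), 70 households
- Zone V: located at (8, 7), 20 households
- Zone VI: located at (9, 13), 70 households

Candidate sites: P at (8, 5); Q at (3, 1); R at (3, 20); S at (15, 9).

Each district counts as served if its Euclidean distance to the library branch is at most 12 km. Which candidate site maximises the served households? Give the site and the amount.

Coverage radius r = 12 km; a point is covered iff (Δx)²+(Δy)² ≤ 12² = 144.
  P (8, 5): covers {Zone I, Zone II, Zone IV, Zone V, Zone VI} → 173
  Q (3, 1): covers {Zone I, Zone II, Zone IV, Zone V} → 103
  R (3, 20): covers {Zone I, Zone IV, Zone VI} → 145
  S (15, 9): covers {Zone II, Zone III, Zone V, Zone VI} → 104
Maximum coverage at P: 173 households.

P, covering 173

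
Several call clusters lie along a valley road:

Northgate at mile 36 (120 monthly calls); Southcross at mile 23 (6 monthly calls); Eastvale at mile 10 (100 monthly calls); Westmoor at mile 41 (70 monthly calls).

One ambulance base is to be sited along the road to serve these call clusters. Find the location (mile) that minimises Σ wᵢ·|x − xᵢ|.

x = 36

For a sum of weighted absolute distances on a line, the optimum is the weighted median (not the mean). Total weight W = 296; half-weight = 148.
Sort by position and accumulate weight:
  mile 10 (Eastvale, w=100) → cum 100
  mile 23 (Southcross, w=6) → cum 106
  mile 36 (Northgate, w=120) → cum 226  ≥ 148 → median here
  mile 41 (Westmoor, w=70) → cum 296
Optimal location: mile 36.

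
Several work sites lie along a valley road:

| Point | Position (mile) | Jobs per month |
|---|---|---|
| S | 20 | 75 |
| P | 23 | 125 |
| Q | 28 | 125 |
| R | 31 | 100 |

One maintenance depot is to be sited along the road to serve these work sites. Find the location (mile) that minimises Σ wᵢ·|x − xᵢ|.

For a sum of weighted absolute distances on a line, the optimum is the weighted median (not the mean). Total weight W = 425; half-weight = 212.5.
Sort by position and accumulate weight:
  mile 20 (S, w=75) → cum 75
  mile 23 (P, w=125) → cum 200
  mile 28 (Q, w=125) → cum 325  ≥ 212.5 → median here
  mile 31 (R, w=100) → cum 425
Optimal location: mile 28.

x = 28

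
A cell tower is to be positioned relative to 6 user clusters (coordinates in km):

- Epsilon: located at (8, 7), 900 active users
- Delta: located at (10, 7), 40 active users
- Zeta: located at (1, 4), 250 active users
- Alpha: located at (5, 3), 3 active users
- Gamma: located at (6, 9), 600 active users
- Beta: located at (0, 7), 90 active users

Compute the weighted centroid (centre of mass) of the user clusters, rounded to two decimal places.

(6.09, 7.23)

The minimiser of Σwᵢ‖p−pᵢ‖² is the weighted centroid p* = (Σwᵢpᵢ)/(Σwᵢ).
Σwᵢ = 1883.
Σwᵢxᵢ = 900·8 + 40·10 + 250·1 + 3·5 + 600·6 + 90·0 = 11465.
Σwᵢyᵢ = 900·7 + 40·7 + 250·4 + 3·3 + 600·9 + 90·7 = 13619.
x* = 11465/1883 = 6.09, y* = 13619/1883 = 7.23.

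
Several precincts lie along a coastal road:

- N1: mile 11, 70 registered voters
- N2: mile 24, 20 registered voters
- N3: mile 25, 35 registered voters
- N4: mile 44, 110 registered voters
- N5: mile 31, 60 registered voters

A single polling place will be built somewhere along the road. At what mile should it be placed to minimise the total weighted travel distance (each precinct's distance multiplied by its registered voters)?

x = 31

For a sum of weighted absolute distances on a line, the optimum is the weighted median (not the mean). Total weight W = 295; half-weight = 147.5.
Sort by position and accumulate weight:
  mile 11 (N1, w=70) → cum 70
  mile 24 (N2, w=20) → cum 90
  mile 25 (N3, w=35) → cum 125
  mile 31 (N5, w=60) → cum 185  ≥ 147.5 → median here
  mile 44 (N4, w=110) → cum 295
Optimal location: mile 31.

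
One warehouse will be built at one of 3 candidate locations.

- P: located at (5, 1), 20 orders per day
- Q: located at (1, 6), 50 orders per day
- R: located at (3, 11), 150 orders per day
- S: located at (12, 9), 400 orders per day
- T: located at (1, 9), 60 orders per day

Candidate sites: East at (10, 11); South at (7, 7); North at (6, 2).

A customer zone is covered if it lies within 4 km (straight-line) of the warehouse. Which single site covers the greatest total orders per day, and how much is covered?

East, covering 400

Coverage radius r = 4 km; a point is covered iff (Δx)²+(Δy)² ≤ 4² = 16.
  East (10, 11): covers {S} → 400
  South (7, 7): covers {none} → 0
  North (6, 2): covers {P} → 20
Maximum coverage at East: 400 orders per day.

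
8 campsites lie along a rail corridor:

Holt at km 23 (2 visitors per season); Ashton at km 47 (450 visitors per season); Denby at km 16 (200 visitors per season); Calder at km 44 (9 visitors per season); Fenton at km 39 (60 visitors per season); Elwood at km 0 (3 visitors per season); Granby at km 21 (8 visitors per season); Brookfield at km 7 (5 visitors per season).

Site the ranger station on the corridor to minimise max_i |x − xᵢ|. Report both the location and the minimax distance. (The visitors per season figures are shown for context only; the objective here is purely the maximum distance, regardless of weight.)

The 1-center on a line is the midpoint of the two extreme points: leftmost at 0, rightmost at 47.
Optimal location = (0 + 47)/2 = 23.5; maximum distance = (47 − 0)/2 = 23.5.

location 23.5, max distance 23.5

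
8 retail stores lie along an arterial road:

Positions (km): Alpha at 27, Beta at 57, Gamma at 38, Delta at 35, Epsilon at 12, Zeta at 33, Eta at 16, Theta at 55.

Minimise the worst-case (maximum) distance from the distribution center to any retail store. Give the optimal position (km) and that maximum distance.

location 34.5, max distance 22.5

The 1-center on a line is the midpoint of the two extreme points: leftmost at 12, rightmost at 57.
Optimal location = (12 + 57)/2 = 34.5; maximum distance = (57 − 12)/2 = 22.5.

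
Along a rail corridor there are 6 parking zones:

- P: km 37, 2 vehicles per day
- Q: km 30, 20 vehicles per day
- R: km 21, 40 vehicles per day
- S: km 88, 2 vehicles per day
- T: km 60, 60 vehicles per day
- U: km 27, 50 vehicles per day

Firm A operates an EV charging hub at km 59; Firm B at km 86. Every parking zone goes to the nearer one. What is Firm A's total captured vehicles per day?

The indifferent point is the midpoint (59+86)/2 = 72.5; parking zones left of it (closer to Firm A at 59) go to Firm A, those right go to Firm B.
  R at 21 (w=40) → Firm A
  U at 27 (w=50) → Firm A
  Q at 30 (w=20) → Firm A
  P at 37 (w=2) → Firm A
  T at 60 (w=60) → Firm A
  S at 88 (w=2) → Firm B
Firm A captures 172; Firm B captures 2.

172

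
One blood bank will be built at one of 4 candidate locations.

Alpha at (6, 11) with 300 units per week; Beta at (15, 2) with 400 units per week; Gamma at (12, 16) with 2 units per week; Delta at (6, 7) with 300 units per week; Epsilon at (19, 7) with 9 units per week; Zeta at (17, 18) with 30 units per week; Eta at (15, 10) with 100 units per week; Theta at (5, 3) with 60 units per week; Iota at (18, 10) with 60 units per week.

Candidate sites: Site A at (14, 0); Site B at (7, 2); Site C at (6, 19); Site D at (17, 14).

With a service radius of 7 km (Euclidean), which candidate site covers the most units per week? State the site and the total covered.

Site A, covering 400

Coverage radius r = 7 km; a point is covered iff (Δx)²+(Δy)² ≤ 7² = 49.
  Site A (14, 0): covers {Beta} → 400
  Site B (7, 2): covers {Delta, Theta} → 360
  Site C (6, 19): covers {Gamma} → 2
  Site D (17, 14): covers {Gamma, Zeta, Eta, Iota} → 192
Maximum coverage at Site A: 400 units per week.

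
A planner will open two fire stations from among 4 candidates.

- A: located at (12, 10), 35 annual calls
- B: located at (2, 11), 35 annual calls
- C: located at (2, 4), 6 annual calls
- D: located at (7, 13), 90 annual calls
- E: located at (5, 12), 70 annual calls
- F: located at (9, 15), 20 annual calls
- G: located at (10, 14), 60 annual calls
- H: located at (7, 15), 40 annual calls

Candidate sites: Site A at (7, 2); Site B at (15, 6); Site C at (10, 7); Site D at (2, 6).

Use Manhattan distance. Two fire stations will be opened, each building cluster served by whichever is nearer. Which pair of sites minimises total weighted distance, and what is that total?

{Site C, Site D}, total 2842

Evaluate every pair (each demand assigned to the nearer of the two):
  {Site C, Site D}: total = 2842
  {Site A, Site C}: total = 3187
  {Site B, Site C}: total = 3211
  {Site B, Site D}: total = 3782
  {Site A, Site D}: total = 3982
  {Site A, Site B}: total = 4207
Best pair: {Site C, Site D} with total 2842.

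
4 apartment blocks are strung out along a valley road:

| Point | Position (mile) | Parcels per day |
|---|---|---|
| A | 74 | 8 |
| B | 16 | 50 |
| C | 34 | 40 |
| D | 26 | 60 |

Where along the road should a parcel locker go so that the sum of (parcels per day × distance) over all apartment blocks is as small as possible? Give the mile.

For a sum of weighted absolute distances on a line, the optimum is the weighted median (not the mean). Total weight W = 158; half-weight = 79.
Sort by position and accumulate weight:
  mile 16 (B, w=50) → cum 50
  mile 26 (D, w=60) → cum 110  ≥ 79 → median here
  mile 34 (C, w=40) → cum 150
  mile 74 (A, w=8) → cum 158
Optimal location: mile 26.

x = 26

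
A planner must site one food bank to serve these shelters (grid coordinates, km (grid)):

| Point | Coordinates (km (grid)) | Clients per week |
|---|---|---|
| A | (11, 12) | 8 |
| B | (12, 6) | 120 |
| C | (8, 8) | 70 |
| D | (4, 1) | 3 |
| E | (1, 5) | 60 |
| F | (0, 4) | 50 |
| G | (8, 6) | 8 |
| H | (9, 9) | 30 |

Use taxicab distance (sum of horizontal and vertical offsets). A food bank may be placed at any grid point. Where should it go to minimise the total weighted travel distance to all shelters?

Manhattan distance separates: Σwᵢ(|x−xᵢ|+|y−yᵢ|) = Σwᵢ|x−xᵢ| + Σwᵢ|y−yᵢ|, so x and y are optimised independently as 1-D weighted medians.
Total weight W = 349; half = 174.5.
x-coordinate, sorted with cumulative weight:
  x=0 (F, w=50) cum 50
  x=1 (E, w=60) cum 110
  x=4 (D, w=3) cum 113
  x=8 (C, w=70) cum 183  ← median
  x=8 (G, w=8) cum 191
  x=9 (H, w=30) cum 221
  x=11 (A, w=8) cum 229
  x=12 (B, w=120) cum 349
⇒ x* = 8
y-coordinate, sorted with cumulative weight:
  y=1 (D, w=3) cum 3
  y=4 (F, w=50) cum 53
  y=5 (E, w=60) cum 113
  y=6 (B, w=120) cum 233  ← median
  y=6 (G, w=8) cum 241
  y=8 (C, w=70) cum 311
  y=9 (H, w=30) cum 341
  y=12 (A, w=8) cum 349
⇒ y* = 6

(8, 6)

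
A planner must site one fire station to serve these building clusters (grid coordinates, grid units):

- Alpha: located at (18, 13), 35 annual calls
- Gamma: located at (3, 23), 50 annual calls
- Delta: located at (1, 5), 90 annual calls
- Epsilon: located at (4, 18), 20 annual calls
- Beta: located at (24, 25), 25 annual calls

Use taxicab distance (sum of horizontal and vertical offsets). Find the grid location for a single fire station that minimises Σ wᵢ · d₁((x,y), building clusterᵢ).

Manhattan distance separates: Σwᵢ(|x−xᵢ|+|y−yᵢ|) = Σwᵢ|x−xᵢ| + Σwᵢ|y−yᵢ|, so x and y are optimised independently as 1-D weighted medians.
Total weight W = 220; half = 110.
x-coordinate, sorted with cumulative weight:
  x=1 (Delta, w=90) cum 90
  x=3 (Gamma, w=50) cum 140  ← median
  x=4 (Epsilon, w=20) cum 160
  x=18 (Alpha, w=35) cum 195
  x=24 (Beta, w=25) cum 220
⇒ x* = 3
y-coordinate, sorted with cumulative weight:
  y=5 (Delta, w=90) cum 90
  y=13 (Alpha, w=35) cum 125  ← median
  y=18 (Epsilon, w=20) cum 145
  y=23 (Gamma, w=50) cum 195
  y=25 (Beta, w=25) cum 220
⇒ y* = 13

(3, 13)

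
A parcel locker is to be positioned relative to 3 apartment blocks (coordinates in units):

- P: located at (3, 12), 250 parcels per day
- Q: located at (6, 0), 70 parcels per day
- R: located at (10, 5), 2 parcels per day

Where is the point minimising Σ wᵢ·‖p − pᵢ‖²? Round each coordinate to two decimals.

The minimiser of Σwᵢ‖p−pᵢ‖² is the weighted centroid p* = (Σwᵢpᵢ)/(Σwᵢ).
Σwᵢ = 322.
Σwᵢxᵢ = 250·3 + 70·6 + 2·10 = 1190.
Σwᵢyᵢ = 250·12 + 70·0 + 2·5 = 3010.
x* = 1190/322 = 3.70, y* = 3010/322 = 9.35.

(3.70, 9.35)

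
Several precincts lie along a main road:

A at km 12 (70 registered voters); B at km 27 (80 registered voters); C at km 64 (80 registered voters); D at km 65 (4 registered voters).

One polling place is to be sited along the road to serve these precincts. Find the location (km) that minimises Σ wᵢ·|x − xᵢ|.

For a sum of weighted absolute distances on a line, the optimum is the weighted median (not the mean). Total weight W = 234; half-weight = 117.
Sort by position and accumulate weight:
  km 12 (A, w=70) → cum 70
  km 27 (B, w=80) → cum 150  ≥ 117 → median here
  km 64 (C, w=80) → cum 230
  km 65 (D, w=4) → cum 234
Optimal location: km 27.

x = 27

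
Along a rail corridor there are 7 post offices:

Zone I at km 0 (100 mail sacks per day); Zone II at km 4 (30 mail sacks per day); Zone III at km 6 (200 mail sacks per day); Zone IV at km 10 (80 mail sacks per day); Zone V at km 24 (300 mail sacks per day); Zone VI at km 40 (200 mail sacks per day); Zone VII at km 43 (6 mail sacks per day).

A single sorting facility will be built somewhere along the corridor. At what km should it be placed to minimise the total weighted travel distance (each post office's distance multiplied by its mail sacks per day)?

For a sum of weighted absolute distances on a line, the optimum is the weighted median (not the mean). Total weight W = 916; half-weight = 458.
Sort by position and accumulate weight:
  km 0 (Zone I, w=100) → cum 100
  km 4 (Zone II, w=30) → cum 130
  km 6 (Zone III, w=200) → cum 330
  km 10 (Zone IV, w=80) → cum 410
  km 24 (Zone V, w=300) → cum 710  ≥ 458 → median here
  km 40 (Zone VI, w=200) → cum 910
  km 43 (Zone VII, w=6) → cum 916
Optimal location: km 24.

x = 24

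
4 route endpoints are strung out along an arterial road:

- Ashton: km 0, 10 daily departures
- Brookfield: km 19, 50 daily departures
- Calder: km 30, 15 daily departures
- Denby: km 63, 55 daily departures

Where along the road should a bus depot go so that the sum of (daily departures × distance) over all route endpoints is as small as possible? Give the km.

For a sum of weighted absolute distances on a line, the optimum is the weighted median (not the mean). Total weight W = 130; half-weight = 65.
Sort by position and accumulate weight:
  km 0 (Ashton, w=10) → cum 10
  km 19 (Brookfield, w=50) → cum 60
  km 30 (Calder, w=15) → cum 75  ≥ 65 → median here
  km 63 (Denby, w=55) → cum 130
Optimal location: km 30.

x = 30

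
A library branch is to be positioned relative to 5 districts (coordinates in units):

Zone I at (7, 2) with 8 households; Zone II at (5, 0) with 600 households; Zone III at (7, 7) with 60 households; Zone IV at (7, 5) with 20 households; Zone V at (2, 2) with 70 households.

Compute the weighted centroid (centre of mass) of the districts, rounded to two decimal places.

The minimiser of Σwᵢ‖p−pᵢ‖² is the weighted centroid p* = (Σwᵢpᵢ)/(Σwᵢ).
Σwᵢ = 758.
Σwᵢxᵢ = 8·7 + 600·5 + 60·7 + 20·7 + 70·2 = 3756.
Σwᵢyᵢ = 8·2 + 600·0 + 60·7 + 20·5 + 70·2 = 676.
x* = 3756/758 = 4.96, y* = 676/758 = 0.89.

(4.96, 0.89)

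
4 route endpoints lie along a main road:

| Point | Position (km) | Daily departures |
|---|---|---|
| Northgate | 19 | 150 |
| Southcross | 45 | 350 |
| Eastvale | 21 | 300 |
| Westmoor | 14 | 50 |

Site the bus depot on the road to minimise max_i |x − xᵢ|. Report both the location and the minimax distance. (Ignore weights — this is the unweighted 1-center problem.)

The 1-center on a line is the midpoint of the two extreme points: leftmost at 14, rightmost at 45.
Optimal location = (14 + 45)/2 = 29.5; maximum distance = (45 − 14)/2 = 15.5.

location 29.5, max distance 15.5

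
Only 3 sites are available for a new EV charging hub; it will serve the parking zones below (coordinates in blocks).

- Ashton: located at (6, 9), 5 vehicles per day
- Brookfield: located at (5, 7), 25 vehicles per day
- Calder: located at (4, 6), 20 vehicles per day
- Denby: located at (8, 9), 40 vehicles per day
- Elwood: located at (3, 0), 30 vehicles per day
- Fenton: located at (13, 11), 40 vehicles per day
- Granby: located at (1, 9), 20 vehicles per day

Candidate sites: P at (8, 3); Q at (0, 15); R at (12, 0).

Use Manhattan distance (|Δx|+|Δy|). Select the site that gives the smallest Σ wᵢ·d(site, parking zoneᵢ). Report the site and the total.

Total weighted distance at each candidate:
  P (8, 3): total = 1615
  Q (0, 15): total = 2565
  R (12, 0): total = 2375
Minimum is at P with total 1615 blocks.

P, total 1615 blocks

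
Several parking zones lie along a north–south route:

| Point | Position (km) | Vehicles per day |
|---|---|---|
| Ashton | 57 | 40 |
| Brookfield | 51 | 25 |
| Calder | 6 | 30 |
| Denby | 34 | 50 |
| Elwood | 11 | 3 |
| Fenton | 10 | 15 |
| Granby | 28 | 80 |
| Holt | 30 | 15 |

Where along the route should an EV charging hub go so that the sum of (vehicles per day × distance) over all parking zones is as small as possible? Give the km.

For a sum of weighted absolute distances on a line, the optimum is the weighted median (not the mean). Total weight W = 258; half-weight = 129.
Sort by position and accumulate weight:
  km 6 (Calder, w=30) → cum 30
  km 10 (Fenton, w=15) → cum 45
  km 11 (Elwood, w=3) → cum 48
  km 28 (Granby, w=80) → cum 128
  km 30 (Holt, w=15) → cum 143  ≥ 129 → median here
  km 34 (Denby, w=50) → cum 193
  km 51 (Brookfield, w=25) → cum 218
  km 57 (Ashton, w=40) → cum 258
Optimal location: km 30.

x = 30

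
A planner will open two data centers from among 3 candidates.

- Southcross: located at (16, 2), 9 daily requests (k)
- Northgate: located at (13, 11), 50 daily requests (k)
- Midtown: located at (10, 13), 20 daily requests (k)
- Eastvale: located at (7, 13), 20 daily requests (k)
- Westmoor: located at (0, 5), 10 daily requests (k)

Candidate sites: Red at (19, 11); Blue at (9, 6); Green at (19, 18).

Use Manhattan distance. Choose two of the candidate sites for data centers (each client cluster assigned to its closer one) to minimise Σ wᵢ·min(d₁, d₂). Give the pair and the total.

{Red, Blue}, total 839

Evaluate every pair (each demand assigned to the nearer of the two):
  {Red, Blue}: total = 839
  {Blue, Green}: total = 989
  {Red, Green}: total = 1158
Best pair: {Red, Blue} with total 839.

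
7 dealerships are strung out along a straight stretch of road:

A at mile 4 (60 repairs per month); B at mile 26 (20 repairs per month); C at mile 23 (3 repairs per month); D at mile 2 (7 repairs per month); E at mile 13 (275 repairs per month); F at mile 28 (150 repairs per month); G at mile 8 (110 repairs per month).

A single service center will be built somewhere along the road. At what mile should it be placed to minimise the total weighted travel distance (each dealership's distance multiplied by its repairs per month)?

For a sum of weighted absolute distances on a line, the optimum is the weighted median (not the mean). Total weight W = 625; half-weight = 312.5.
Sort by position and accumulate weight:
  mile 2 (D, w=7) → cum 7
  mile 4 (A, w=60) → cum 67
  mile 8 (G, w=110) → cum 177
  mile 13 (E, w=275) → cum 452  ≥ 312.5 → median here
  mile 23 (C, w=3) → cum 455
  mile 26 (B, w=20) → cum 475
  mile 28 (F, w=150) → cum 625
Optimal location: mile 13.

x = 13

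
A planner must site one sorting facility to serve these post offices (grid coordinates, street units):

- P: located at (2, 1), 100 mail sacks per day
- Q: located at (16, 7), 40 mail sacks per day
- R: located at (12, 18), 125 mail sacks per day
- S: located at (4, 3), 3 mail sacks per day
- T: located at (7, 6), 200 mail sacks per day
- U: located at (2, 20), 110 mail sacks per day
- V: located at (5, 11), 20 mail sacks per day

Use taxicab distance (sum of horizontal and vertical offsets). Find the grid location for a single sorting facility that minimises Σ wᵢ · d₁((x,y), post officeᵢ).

(7, 6)

Manhattan distance separates: Σwᵢ(|x−xᵢ|+|y−yᵢ|) = Σwᵢ|x−xᵢ| + Σwᵢ|y−yᵢ|, so x and y are optimised independently as 1-D weighted medians.
Total weight W = 598; half = 299.
x-coordinate, sorted with cumulative weight:
  x=2 (P, w=100) cum 100
  x=2 (U, w=110) cum 210
  x=4 (S, w=3) cum 213
  x=5 (V, w=20) cum 233
  x=7 (T, w=200) cum 433  ← median
  x=12 (R, w=125) cum 558
  x=16 (Q, w=40) cum 598
⇒ x* = 7
y-coordinate, sorted with cumulative weight:
  y=1 (P, w=100) cum 100
  y=3 (S, w=3) cum 103
  y=6 (T, w=200) cum 303  ← median
  y=7 (Q, w=40) cum 343
  y=11 (V, w=20) cum 363
  y=18 (R, w=125) cum 488
  y=20 (U, w=110) cum 598
⇒ y* = 6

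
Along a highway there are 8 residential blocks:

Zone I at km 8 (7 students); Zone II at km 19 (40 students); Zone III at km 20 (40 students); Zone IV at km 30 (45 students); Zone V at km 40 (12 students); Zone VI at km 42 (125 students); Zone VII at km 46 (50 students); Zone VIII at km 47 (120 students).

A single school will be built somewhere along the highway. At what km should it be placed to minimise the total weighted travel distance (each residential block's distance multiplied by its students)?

x = 42

For a sum of weighted absolute distances on a line, the optimum is the weighted median (not the mean). Total weight W = 439; half-weight = 219.5.
Sort by position and accumulate weight:
  km 8 (Zone I, w=7) → cum 7
  km 19 (Zone II, w=40) → cum 47
  km 20 (Zone III, w=40) → cum 87
  km 30 (Zone IV, w=45) → cum 132
  km 40 (Zone V, w=12) → cum 144
  km 42 (Zone VI, w=125) → cum 269  ≥ 219.5 → median here
  km 46 (Zone VII, w=50) → cum 319
  km 47 (Zone VIII, w=120) → cum 439
Optimal location: km 42.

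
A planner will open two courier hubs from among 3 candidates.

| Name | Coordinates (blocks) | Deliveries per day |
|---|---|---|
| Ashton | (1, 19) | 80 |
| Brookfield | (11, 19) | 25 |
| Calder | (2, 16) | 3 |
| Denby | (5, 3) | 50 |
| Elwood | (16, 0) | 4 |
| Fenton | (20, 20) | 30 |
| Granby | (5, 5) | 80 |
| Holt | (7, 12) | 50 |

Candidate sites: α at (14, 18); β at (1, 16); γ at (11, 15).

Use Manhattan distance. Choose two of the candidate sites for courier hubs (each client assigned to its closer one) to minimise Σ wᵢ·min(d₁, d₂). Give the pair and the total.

Evaluate every pair (each demand assigned to the nearer of the two):
  {α, β}: total = 3213
  {β, γ}: total = 3243
  {α, γ}: total = 4100
Best pair: {α, β} with total 3213.

{α, β}, total 3213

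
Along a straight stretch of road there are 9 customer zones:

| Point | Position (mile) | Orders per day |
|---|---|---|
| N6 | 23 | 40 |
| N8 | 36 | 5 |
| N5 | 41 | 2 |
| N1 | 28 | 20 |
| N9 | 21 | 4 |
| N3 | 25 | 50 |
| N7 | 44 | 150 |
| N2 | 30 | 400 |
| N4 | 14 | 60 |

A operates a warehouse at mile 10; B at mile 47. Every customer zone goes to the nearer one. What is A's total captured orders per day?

The indifferent point is the midpoint (10+47)/2 = 28.5; customer zones left of it (closer to A at 10) go to A, those right go to B.
  N4 at 14 (w=60) → A
  N9 at 21 (w=4) → A
  N6 at 23 (w=40) → A
  N3 at 25 (w=50) → A
  N1 at 28 (w=20) → A
  N2 at 30 (w=400) → B
  N8 at 36 (w=5) → B
  N5 at 41 (w=2) → B
  N7 at 44 (w=150) → B
A captures 174; B captures 557.

174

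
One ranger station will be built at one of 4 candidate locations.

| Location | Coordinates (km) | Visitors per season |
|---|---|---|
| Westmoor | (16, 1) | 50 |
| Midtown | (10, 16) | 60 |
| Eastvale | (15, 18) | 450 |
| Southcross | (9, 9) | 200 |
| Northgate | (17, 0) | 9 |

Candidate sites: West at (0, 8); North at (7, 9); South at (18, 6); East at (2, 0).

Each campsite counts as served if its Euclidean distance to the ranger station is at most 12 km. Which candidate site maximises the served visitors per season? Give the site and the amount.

North, covering 260

Coverage radius r = 12 km; a point is covered iff (Δx)²+(Δy)² ≤ 12² = 144.
  West (0, 8): covers {Southcross} → 200
  North (7, 9): covers {Midtown, Southcross} → 260
  South (18, 6): covers {Westmoor, Southcross, Northgate} → 259
  East (2, 0): covers {Southcross} → 200
Maximum coverage at North: 260 visitors per season.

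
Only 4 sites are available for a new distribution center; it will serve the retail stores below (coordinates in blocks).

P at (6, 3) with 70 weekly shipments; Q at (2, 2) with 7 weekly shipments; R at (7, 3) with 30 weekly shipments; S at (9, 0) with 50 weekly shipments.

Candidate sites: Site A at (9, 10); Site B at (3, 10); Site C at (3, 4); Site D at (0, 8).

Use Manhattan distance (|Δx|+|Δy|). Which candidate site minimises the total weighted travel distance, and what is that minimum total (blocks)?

Total weighted distance at each candidate:
  Site A (9, 10): total = 1575
  Site B (3, 10): total = 1893
  Site C (3, 4): total = 951
  Site D (0, 8): total = 2036
Minimum is at Site C with total 951 blocks.

Site C, total 951 blocks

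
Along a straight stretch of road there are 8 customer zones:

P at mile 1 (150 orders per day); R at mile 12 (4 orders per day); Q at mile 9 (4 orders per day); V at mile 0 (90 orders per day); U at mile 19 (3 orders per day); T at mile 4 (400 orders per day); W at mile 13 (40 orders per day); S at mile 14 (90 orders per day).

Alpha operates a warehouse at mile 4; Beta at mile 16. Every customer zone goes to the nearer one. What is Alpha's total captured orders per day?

The indifferent point is the midpoint (4+16)/2 = 10; customer zones left of it (closer to Alpha at 4) go to Alpha, those right go to Beta.
  V at 0 (w=90) → Alpha
  P at 1 (w=150) → Alpha
  T at 4 (w=400) → Alpha
  Q at 9 (w=4) → Alpha
  R at 12 (w=4) → Beta
  W at 13 (w=40) → Beta
  S at 14 (w=90) → Beta
  U at 19 (w=3) → Beta
Alpha captures 644; Beta captures 137.

644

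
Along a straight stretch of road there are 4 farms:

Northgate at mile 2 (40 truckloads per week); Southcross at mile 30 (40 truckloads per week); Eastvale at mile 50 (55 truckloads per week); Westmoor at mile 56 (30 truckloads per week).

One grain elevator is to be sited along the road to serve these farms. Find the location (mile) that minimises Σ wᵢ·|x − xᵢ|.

x = 50

For a sum of weighted absolute distances on a line, the optimum is the weighted median (not the mean). Total weight W = 165; half-weight = 82.5.
Sort by position and accumulate weight:
  mile 2 (Northgate, w=40) → cum 40
  mile 30 (Southcross, w=40) → cum 80
  mile 50 (Eastvale, w=55) → cum 135  ≥ 82.5 → median here
  mile 56 (Westmoor, w=30) → cum 165
Optimal location: mile 50.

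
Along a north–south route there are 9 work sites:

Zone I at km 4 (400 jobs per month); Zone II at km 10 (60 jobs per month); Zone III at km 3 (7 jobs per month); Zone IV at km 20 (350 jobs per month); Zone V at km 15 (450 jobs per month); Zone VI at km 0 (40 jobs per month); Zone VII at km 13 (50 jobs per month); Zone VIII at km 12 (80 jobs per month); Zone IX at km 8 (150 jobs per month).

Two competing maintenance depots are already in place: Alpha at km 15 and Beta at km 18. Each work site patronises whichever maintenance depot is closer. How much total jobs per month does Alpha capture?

1237

The indifferent point is the midpoint (15+18)/2 = 16.5; work sites left of it (closer to Alpha at 15) go to Alpha, those right go to Beta.
  Zone VI at 0 (w=40) → Alpha
  Zone III at 3 (w=7) → Alpha
  Zone I at 4 (w=400) → Alpha
  Zone IX at 8 (w=150) → Alpha
  Zone II at 10 (w=60) → Alpha
  Zone VIII at 12 (w=80) → Alpha
  Zone VII at 13 (w=50) → Alpha
  Zone V at 15 (w=450) → Alpha
  Zone IV at 20 (w=350) → Beta
Alpha captures 1237; Beta captures 350.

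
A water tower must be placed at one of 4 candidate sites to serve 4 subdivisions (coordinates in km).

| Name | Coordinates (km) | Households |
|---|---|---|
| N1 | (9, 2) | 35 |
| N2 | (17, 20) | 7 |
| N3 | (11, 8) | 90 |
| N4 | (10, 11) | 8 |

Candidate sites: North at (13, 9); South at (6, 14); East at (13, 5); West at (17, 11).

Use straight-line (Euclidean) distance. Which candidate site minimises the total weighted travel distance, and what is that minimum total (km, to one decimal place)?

North, total 594.2 km

Total weighted distance at each candidate:
  North (13, 9): total = 594.2
  South (6, 14): total = 1263.6
  East (13, 5): total = 661.8
  West (17, 11): total = 1144.2
Minimum is at North with total 594.2 km.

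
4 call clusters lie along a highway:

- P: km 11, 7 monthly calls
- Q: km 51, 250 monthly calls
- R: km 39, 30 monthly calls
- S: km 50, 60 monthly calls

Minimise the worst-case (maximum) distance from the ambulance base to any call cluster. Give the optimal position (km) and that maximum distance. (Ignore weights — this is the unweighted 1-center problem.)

The 1-center on a line is the midpoint of the two extreme points: leftmost at 11, rightmost at 51.
Optimal location = (11 + 51)/2 = 31; maximum distance = (51 − 11)/2 = 20.

location 31, max distance 20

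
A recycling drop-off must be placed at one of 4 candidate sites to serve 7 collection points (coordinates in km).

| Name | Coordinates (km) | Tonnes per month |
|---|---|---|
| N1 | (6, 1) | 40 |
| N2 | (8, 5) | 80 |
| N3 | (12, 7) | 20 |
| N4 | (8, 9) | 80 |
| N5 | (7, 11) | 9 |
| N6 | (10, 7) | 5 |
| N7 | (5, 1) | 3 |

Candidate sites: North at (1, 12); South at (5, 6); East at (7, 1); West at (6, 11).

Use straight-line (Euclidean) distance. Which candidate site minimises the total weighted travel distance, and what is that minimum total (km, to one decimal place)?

South, total 1026.7 km

Total weighted distance at each candidate:
  North (1, 12): total = 2267.5
  South (5, 6): total = 1026.7
  East (7, 1): total = 1300.6
  West (6, 11): total = 1343.9
Minimum is at South with total 1026.7 km.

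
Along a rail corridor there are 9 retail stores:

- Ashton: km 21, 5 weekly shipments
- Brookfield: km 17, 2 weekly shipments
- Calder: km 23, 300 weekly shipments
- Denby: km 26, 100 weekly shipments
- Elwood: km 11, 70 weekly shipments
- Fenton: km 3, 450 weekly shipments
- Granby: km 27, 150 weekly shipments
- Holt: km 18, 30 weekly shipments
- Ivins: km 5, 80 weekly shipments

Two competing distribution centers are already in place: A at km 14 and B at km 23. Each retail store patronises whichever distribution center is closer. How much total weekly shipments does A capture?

632

The indifferent point is the midpoint (14+23)/2 = 18.5; retail stores left of it (closer to A at 14) go to A, those right go to B.
  Fenton at 3 (w=450) → A
  Ivins at 5 (w=80) → A
  Elwood at 11 (w=70) → A
  Brookfield at 17 (w=2) → A
  Holt at 18 (w=30) → A
  Ashton at 21 (w=5) → B
  Calder at 23 (w=300) → B
  Denby at 26 (w=100) → B
  Granby at 27 (w=150) → B
A captures 632; B captures 555.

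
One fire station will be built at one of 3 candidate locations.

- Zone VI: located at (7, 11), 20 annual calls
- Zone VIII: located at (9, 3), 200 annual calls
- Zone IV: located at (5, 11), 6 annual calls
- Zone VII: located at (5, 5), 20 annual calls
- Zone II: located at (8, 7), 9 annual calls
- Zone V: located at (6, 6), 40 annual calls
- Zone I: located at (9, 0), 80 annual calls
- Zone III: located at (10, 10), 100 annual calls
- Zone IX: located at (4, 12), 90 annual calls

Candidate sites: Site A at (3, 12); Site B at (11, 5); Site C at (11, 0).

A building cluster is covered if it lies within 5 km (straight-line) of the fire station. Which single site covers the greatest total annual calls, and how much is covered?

Coverage radius r = 5 km; a point is covered iff (Δx)²+(Δy)² ≤ 5² = 25.
  Site A (3, 12): covers {Zone VI, Zone IV, Zone IX} → 116
  Site B (11, 5): covers {Zone VIII, Zone II} → 209
  Site C (11, 0): covers {Zone VIII, Zone I} → 280
Maximum coverage at Site C: 280 annual calls.

Site C, covering 280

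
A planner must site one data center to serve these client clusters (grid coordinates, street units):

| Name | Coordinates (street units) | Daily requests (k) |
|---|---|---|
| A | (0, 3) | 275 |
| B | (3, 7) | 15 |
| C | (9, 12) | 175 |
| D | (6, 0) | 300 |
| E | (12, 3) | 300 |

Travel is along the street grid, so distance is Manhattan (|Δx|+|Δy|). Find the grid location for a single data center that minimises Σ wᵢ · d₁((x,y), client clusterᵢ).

(6, 3)

Manhattan distance separates: Σwᵢ(|x−xᵢ|+|y−yᵢ|) = Σwᵢ|x−xᵢ| + Σwᵢ|y−yᵢ|, so x and y are optimised independently as 1-D weighted medians.
Total weight W = 1065; half = 532.5.
x-coordinate, sorted with cumulative weight:
  x=0 (A, w=275) cum 275
  x=3 (B, w=15) cum 290
  x=6 (D, w=300) cum 590  ← median
  x=9 (C, w=175) cum 765
  x=12 (E, w=300) cum 1065
⇒ x* = 6
y-coordinate, sorted with cumulative weight:
  y=0 (D, w=300) cum 300
  y=3 (A, w=275) cum 575  ← median
  y=3 (E, w=300) cum 875
  y=7 (B, w=15) cum 890
  y=12 (C, w=175) cum 1065
⇒ y* = 3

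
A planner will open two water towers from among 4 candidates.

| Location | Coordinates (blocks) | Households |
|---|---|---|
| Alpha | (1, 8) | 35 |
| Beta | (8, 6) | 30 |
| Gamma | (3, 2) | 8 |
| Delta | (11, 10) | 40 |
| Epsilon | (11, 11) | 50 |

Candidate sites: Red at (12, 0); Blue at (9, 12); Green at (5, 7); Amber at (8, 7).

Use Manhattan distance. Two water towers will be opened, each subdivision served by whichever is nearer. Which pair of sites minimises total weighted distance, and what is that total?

{Blue, Green}, total 661

Evaluate every pair (each demand assigned to the nearer of the two):
  {Blue, Green}: total = 661
  {Blue, Amber}: total = 700
  {Green, Amber}: total = 851
  {Red, Amber}: total = 980
  {Red, Blue}: total = 1028
  {Red, Green}: total = 1211
Best pair: {Blue, Green} with total 661.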